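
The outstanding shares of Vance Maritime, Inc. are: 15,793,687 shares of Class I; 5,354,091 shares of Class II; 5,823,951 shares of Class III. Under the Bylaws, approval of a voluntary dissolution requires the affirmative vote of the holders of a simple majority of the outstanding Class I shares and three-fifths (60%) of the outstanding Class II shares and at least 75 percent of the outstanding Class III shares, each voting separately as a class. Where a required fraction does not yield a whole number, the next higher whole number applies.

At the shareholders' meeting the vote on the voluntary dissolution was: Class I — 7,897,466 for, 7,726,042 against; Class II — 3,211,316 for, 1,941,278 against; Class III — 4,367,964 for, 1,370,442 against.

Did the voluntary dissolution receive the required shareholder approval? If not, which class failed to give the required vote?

Class I: a majority of 15793687 is 7896844; 7,896,844 required, 7,897,466 in favor — approved.
Class II: 3/5 of 5354091 = 3212454.60, rounded up to 3212455; 3,212,455 required, 3,211,316 in favor — not approved.
Class III: 3/4 of 5823951 = 4367963.25, rounded up to 4367964; 4,367,964 required, 4,367,964 in favor — approved.

Not approved — the Class II shares did not give the required vote.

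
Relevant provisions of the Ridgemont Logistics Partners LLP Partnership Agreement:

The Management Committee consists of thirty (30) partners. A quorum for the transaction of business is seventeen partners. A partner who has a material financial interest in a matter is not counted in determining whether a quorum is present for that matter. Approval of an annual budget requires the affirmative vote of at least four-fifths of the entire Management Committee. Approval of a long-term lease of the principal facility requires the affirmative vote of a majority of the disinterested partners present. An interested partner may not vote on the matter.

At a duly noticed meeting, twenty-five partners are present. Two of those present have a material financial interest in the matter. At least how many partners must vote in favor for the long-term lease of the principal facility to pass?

12

The long-term lease of the principal facility requires a majority of the disinterested partners present (25 − 2 = 23).
A majority of 23 is 12.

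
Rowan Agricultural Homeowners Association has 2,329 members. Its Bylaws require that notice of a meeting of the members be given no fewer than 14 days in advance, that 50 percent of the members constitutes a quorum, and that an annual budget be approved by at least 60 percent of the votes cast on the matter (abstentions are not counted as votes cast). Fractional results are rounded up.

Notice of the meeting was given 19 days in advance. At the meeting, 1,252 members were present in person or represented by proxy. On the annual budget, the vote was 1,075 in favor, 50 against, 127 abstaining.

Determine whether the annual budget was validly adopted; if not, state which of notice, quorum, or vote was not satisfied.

Notice: 19 days given; 14 required. Satisfied.
Quorum: 50% of 2,329 = 1,164.50, rounded up to 1,165; 1,252 present. Satisfied.
Vote: requires three-fifths of the votes cast (1,252 − 127 abstaining = 1,125); 3/5 of 1125 = 675, so 675 needed; 1,075 in favor. Satisfied.

Valid — all requirements satisfied.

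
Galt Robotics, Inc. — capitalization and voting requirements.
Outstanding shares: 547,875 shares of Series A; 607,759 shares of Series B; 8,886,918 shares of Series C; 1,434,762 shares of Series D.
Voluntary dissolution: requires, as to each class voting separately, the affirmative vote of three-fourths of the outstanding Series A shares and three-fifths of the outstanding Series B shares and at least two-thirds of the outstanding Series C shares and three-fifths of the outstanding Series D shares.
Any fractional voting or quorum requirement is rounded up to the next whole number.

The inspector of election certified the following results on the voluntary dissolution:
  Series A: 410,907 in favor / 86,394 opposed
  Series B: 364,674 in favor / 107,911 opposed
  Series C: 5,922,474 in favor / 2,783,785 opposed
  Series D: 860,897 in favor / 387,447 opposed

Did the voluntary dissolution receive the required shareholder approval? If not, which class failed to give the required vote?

Not approved — the Series C shares did not give the required vote.

Series A: 3/4 of 547875 = 410906.25, rounded up to 410907; 410,907 required, 410,907 in favor — approved.
Series B: 3/5 of 607759 = 364655.40, rounded up to 364656; 364,656 required, 364,674 in favor — approved.
Series C: 2/3 of 8886918 = 5924612; 5,924,612 required, 5,922,474 in favor — not approved.
Series D: 3/5 of 1434762 = 860857.20, rounded up to 860858; 860,858 required, 860,897 in favor — approved.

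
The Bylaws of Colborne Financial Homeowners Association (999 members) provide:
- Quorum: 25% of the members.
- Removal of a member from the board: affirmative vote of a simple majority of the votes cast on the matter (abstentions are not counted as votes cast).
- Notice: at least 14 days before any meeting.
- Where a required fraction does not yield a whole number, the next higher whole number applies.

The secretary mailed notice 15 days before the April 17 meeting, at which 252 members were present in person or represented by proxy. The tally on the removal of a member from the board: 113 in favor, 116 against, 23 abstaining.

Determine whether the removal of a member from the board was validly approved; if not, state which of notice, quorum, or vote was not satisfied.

Notice: 15 days given; 14 required. Satisfied.
Quorum: 25% of 999 = 249.75, rounded up to 250; 252 present. Satisfied.
Vote: requires a majority of the votes cast (252 − 23 abstaining = 229); a majority of 229 is 115, so 115 needed; 113 in favor. Not satisfied.

Invalid — vote requirement not satisfied.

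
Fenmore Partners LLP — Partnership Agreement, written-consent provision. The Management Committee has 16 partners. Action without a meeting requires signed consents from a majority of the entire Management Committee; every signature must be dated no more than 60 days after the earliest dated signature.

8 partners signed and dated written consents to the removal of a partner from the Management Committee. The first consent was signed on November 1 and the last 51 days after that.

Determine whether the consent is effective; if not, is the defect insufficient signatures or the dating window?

Not effective — insufficient signatures.

Signatures required: a majority of 16 — a majority of 16 is 9, so 9 needed; 8 signed. Insufficient.
Dating window: the latest signature is 51 days after the earliest; the limit is 60 days. Within the window.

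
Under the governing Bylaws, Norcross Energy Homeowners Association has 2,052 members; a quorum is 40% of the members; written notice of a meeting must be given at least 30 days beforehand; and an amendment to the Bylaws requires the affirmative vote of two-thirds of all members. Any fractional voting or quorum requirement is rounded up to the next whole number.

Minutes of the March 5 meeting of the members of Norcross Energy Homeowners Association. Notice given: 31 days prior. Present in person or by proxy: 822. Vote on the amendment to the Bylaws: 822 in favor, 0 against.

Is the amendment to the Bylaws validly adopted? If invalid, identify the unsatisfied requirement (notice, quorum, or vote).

Notice: 31 days given; 30 required. Satisfied.
Quorum: 40% of 2,052 = 820.80, rounded up to 821; 822 present. Satisfied.
Vote: requires two-thirds of all members (2,052); 2/3 of 2052 = 1368, so 1,368 needed; 822 in favor. Not satisfied.

Invalid — vote requirement not satisfied.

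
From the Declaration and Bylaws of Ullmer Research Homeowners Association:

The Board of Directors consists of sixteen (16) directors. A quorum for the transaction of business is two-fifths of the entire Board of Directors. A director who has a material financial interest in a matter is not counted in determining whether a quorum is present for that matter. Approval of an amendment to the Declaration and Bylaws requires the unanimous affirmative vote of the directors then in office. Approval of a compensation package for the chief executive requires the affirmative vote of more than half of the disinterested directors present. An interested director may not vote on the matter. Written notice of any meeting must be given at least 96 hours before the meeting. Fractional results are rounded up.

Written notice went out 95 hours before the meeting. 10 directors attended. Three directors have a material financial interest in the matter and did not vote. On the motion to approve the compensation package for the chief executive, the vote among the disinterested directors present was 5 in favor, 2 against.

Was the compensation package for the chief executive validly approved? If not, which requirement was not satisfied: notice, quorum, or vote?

Notice: 95 hours given; 96 required (95 < 96). Not satisfied.
Quorum: 10 present, but the 3 interested directors do not count, leaving 7. Quorum is 7. Satisfied.
Vote: the compensation package for the chief executive requires a majority of the disinterested directors present (10 − 3 = 7). A majority of 7 is 4, so 4 affirmative votes are needed; 5 voted in favor. Satisfied.

Invalid — notice requirement not satisfied.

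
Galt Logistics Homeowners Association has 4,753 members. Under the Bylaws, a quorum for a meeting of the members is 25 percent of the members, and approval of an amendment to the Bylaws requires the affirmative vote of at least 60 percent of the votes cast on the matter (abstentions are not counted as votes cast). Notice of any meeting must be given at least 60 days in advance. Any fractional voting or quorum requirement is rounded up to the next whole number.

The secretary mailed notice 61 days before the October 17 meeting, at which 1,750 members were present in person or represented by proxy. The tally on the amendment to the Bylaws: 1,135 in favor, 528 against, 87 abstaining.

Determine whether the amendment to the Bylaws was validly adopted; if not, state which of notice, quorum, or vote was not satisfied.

Notice: 61 days given; 60 required. Satisfied.
Quorum: 25% of 4,753 = 1,188.25, rounded up to 1,189; 1,750 present. Satisfied.
Vote: requires three-fifths of the votes cast (1,750 − 87 abstaining = 1,663); 3/5 of 1663 = 997.80, rounded up to 998, so 998 needed; 1,135 in favor. Satisfied.

Valid — all requirements satisfied.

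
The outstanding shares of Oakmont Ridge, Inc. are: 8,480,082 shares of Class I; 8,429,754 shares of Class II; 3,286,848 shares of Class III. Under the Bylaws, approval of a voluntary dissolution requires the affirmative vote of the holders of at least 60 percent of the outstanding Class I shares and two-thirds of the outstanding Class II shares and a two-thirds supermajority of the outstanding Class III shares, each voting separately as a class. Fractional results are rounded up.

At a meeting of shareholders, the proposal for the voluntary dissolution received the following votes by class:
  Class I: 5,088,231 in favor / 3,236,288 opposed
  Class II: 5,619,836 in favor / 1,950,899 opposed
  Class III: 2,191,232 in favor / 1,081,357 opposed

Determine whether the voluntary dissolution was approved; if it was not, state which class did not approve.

Approved — every class gave the required vote.

Class I: 3/5 of 8480082 = 5088049.20, rounded up to 5088050; 5,088,050 required, 5,088,231 in favor — approved.
Class II: 2/3 of 8429754 = 5619836; 5,619,836 required, 5,619,836 in favor — approved.
Class III: 2/3 of 3286848 = 2191232; 2,191,232 required, 2,191,232 in favor — approved.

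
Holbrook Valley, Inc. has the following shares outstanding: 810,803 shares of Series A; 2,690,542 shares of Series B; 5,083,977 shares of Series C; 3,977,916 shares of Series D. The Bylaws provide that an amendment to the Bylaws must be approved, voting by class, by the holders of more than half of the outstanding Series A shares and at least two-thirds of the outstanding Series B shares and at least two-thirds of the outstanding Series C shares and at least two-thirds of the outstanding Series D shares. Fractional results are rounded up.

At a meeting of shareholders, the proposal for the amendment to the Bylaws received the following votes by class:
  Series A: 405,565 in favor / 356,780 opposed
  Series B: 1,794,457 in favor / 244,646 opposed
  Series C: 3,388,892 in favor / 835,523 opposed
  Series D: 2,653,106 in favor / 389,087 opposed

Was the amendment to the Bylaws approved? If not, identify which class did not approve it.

Series A: a majority of 810803 is 405402; 405,402 required, 405,565 in favor — approved.
Series B: 2/3 of 2690542 = 1793694.67, rounded up to 1793695; 1,793,695 required, 1,794,457 in favor — approved.
Series C: 2/3 of 5083977 = 3389318; 3,389,318 required, 3,388,892 in favor — not approved.
Series D: 2/3 of 3977916 = 2651944; 2,651,944 required, 2,653,106 in favor — approved.

Not approved — the Series C shares did not give the required vote.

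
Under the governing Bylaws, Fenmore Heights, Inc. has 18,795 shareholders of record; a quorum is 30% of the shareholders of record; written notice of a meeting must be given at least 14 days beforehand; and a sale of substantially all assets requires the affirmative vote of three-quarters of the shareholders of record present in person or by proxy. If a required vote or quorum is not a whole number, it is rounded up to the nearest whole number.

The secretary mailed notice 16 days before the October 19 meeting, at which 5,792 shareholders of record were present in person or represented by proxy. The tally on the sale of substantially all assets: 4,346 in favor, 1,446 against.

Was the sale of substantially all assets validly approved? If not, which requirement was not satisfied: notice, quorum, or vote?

Valid — all requirements satisfied.

Notice: 16 days given; 14 required. Satisfied.
Quorum: 30% of 18,795 = 5,638.50, rounded up to 5,639; 5,792 present. Satisfied.
Vote: requires three-fourths of those present (5,792); 3/4 of 5792 = 4344, so 4,344 needed; 4,346 in favor. Satisfied.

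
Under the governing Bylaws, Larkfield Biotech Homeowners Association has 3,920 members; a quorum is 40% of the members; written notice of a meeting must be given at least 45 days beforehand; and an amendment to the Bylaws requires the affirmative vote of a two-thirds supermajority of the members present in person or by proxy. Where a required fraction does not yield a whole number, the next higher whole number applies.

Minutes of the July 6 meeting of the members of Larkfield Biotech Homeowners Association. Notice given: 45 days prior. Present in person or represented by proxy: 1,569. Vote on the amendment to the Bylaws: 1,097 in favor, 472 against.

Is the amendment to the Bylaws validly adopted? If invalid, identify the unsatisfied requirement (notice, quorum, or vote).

Notice: 45 days given; 45 required. Satisfied.
Quorum: 40% of 3,920 = 1,568; 1,569 present. Satisfied.
Vote: requires two-thirds of those present (1,569); 2/3 of 1569 = 1046, so 1,046 needed; 1,097 in favor. Satisfied.

Valid — all requirements satisfied.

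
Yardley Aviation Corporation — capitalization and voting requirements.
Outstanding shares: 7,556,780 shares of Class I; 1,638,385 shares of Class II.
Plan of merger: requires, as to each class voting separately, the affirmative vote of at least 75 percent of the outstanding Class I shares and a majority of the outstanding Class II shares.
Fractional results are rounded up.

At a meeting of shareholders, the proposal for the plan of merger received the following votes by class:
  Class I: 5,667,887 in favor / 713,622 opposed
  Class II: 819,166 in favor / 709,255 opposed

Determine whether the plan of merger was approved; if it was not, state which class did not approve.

Class I: 3/4 of 7556780 = 5667585; 5,667,585 required, 5,667,887 in favor — approved.
Class II: a majority of 1638385 is 819193; 819,193 required, 819,166 in favor — not approved.

Not approved — the Class II shares did not give the required vote.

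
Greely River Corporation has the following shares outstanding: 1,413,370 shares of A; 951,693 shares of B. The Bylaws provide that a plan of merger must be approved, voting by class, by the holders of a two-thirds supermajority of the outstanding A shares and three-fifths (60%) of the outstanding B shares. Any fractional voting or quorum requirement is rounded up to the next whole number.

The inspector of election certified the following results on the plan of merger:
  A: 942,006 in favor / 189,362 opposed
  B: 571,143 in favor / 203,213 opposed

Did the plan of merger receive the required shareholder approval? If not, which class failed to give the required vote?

Not approved — the A shares did not give the required vote.

A: 2/3 of 1413370 = 942246.67, rounded up to 942247; 942,247 required, 942,006 in favor — not approved.
B: 3/5 of 951693 = 571015.80, rounded up to 571016; 571,016 required, 571,143 in favor — approved.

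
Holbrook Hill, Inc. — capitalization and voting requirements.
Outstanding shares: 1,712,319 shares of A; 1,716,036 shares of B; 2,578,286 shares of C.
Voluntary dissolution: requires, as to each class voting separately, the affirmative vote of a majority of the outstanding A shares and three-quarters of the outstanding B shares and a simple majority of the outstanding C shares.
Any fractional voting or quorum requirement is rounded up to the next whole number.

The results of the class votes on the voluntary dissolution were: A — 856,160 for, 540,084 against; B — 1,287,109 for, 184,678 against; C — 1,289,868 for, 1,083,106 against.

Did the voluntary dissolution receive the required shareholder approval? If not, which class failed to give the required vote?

A: a majority of 1712319 is 856160; 856,160 required, 856,160 in favor — approved.
B: 3/4 of 1716036 = 1287027; 1,287,027 required, 1,287,109 in favor — approved.
C: a majority of 2578286 is 1289144; 1,289,144 required, 1,289,868 in favor — approved.

Approved — every class gave the required vote.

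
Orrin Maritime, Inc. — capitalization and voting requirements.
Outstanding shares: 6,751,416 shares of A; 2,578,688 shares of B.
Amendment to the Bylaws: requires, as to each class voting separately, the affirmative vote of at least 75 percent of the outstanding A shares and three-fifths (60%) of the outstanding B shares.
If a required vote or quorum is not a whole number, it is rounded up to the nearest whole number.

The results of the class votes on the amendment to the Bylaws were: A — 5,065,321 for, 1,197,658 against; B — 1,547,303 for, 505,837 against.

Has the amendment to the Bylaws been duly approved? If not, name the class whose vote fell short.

A: 3/4 of 6751416 = 5063562; 5,063,562 required, 5,065,321 in favor — approved.
B: 3/5 of 2578688 = 1547212.80, rounded up to 1547213; 1,547,213 required, 1,547,303 in favor — approved.

Approved — every class gave the required vote.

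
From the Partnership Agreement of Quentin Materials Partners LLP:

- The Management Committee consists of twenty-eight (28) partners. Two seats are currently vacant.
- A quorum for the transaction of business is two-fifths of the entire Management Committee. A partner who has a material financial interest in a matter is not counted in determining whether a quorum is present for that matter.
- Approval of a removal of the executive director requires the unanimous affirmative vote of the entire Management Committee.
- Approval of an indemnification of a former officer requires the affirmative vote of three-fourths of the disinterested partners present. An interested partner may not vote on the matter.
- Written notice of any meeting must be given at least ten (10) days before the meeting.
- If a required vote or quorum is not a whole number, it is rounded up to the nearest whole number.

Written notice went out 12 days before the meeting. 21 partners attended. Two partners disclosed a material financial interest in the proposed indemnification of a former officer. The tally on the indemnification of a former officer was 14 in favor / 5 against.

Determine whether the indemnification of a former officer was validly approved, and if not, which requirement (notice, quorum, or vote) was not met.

Notice: 12 days given; 10 required (12 ≥ 10). Satisfied.
Quorum: 21 present, but the 2 interested partners do not count, leaving 19. Quorum is 12. Satisfied.
Vote: the indemnification of a former officer requires three-fourths of the disinterested partners present (21 − 2 = 19). 3/4 of 19 = 14.25, rounded up to 15, so 15 affirmative votes are needed; 14 voted in favor. Not satisfied.

Invalid — vote requirement not satisfied.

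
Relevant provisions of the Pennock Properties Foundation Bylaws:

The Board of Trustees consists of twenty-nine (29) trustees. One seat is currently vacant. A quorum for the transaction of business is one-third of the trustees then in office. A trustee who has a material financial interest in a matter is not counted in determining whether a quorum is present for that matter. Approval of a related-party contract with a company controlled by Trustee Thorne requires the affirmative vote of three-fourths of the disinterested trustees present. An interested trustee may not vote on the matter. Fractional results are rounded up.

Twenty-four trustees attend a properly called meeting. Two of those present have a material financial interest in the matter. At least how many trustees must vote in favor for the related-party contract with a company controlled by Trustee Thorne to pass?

17

The related-party contract with a company controlled by Trustee Thorne requires three-fourths of the disinterested trustees present (24 − 2 = 22).
3/4 of 22 = 16.50, rounded up to 17.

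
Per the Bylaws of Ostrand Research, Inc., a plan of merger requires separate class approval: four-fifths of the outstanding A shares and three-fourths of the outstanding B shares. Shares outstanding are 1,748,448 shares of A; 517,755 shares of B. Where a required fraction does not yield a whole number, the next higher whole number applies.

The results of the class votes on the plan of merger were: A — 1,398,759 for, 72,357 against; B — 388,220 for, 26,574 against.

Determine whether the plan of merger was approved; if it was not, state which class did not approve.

A: 4/5 of 1748448 = 1398758.40, rounded up to 1398759; 1,398,759 required, 1,398,759 in favor — approved.
B: 3/4 of 517755 = 388316.25, rounded up to 388317; 388,317 required, 388,220 in favor — not approved.

Not approved — the B shares did not give the required vote.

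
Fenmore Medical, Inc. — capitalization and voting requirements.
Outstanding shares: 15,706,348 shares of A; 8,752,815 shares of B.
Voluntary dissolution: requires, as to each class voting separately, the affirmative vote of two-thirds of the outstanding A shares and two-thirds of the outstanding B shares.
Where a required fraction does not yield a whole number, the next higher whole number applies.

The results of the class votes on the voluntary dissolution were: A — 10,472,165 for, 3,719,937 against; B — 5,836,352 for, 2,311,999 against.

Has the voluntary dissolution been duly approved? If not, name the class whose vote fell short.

Approved — every class gave the required vote.

A: 2/3 of 15706348 = 10470898.67, rounded up to 10470899; 10,470,899 required, 10,472,165 in favor — approved.
B: 2/3 of 8752815 = 5835210; 5,835,210 required, 5,836,352 in favor — approved.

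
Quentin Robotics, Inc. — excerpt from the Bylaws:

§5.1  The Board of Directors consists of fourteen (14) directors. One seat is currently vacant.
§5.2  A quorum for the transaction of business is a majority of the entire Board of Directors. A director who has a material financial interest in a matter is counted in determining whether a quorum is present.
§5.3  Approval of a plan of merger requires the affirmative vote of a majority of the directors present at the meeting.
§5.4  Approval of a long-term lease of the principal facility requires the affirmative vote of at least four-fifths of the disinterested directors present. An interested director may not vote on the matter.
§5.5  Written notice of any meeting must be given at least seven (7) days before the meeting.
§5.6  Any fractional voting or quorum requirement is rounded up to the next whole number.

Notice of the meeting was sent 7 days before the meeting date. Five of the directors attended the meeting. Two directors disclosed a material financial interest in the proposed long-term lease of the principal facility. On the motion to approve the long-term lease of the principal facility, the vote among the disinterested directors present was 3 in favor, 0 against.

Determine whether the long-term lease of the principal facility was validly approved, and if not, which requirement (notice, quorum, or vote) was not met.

Notice: 7 days given; 7 required (7 ≥ 7). Satisfied.
Quorum: 5 present (interested directors count toward quorum); quorum is 8. Not satisfied.
Vote: the long-term lease of the principal facility requires four-fifths of the disinterested directors present (5 − 2 = 3). 4/5 of 3 = 2.40, rounded up to 3, so 3 affirmative votes are needed; 3 voted in favor. Satisfied. (Moot — without a quorum no business can be validly transacted.)

Invalid — quorum requirement not satisfied.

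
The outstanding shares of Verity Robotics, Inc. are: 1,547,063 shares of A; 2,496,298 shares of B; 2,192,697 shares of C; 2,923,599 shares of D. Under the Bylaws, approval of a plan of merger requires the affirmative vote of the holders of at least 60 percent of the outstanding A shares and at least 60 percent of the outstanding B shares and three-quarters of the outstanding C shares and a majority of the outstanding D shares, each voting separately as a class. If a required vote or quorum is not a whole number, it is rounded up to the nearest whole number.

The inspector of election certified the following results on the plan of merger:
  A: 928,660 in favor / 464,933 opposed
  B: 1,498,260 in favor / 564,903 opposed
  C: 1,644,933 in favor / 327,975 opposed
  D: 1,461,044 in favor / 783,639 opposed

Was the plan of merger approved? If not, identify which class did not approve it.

Not approved — the D shares did not give the required vote.

A: 3/5 of 1547063 = 928237.80, rounded up to 928238; 928,238 required, 928,660 in favor — approved.
B: 3/5 of 2496298 = 1497778.80, rounded up to 1497779; 1,497,779 required, 1,498,260 in favor — approved.
C: 3/4 of 2192697 = 1644522.75, rounded up to 1644523; 1,644,523 required, 1,644,933 in favor — approved.
D: a majority of 2923599 is 1461800; 1,461,800 required, 1,461,044 in favor — not approved.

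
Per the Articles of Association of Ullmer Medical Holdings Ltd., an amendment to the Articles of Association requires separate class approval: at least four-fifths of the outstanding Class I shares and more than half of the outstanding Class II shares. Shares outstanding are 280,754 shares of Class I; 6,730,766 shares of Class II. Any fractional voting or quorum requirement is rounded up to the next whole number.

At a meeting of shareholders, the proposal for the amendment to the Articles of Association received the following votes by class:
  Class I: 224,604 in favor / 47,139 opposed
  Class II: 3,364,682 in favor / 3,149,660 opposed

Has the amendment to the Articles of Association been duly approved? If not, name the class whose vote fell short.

Not approved — the Class II shares did not give the required vote.

Class I: 4/5 of 280754 = 224603.20, rounded up to 224604; 224,604 required, 224,604 in favor — approved.
Class II: a majority of 6730766 is 3365384; 3,365,384 required, 3,364,682 in favor — not approved.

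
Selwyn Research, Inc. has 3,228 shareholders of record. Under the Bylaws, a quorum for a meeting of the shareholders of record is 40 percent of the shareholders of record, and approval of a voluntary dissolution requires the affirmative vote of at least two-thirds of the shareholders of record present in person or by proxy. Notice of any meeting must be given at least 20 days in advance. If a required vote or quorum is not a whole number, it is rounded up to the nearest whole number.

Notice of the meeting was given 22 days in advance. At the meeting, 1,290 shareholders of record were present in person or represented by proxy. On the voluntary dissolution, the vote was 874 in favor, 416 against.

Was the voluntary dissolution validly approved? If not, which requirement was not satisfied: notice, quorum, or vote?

Invalid — quorum requirement not satisfied.

Notice: 22 days given; 20 required. Satisfied.
Quorum: 40% of 3,228 = 1,291.20, rounded up to 1,292; 1,290 present. Not satisfied.
Vote: requires two-thirds of those present (1,290); 2/3 of 1290 = 860, so 860 needed; 874 in favor. Satisfied.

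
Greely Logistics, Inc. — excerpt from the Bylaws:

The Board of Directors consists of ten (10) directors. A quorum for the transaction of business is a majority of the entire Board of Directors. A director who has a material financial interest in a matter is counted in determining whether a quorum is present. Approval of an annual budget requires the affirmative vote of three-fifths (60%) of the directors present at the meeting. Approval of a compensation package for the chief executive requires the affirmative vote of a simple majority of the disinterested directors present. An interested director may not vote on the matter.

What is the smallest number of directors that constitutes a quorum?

A majority of 10 is 6.

6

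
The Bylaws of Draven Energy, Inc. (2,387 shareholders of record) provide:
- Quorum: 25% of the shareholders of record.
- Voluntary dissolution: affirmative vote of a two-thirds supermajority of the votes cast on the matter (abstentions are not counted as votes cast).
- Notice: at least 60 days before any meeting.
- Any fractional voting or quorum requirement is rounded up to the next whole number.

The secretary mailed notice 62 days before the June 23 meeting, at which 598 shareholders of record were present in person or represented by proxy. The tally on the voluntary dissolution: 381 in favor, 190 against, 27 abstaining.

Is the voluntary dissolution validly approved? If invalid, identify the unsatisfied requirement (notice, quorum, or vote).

Valid — all requirements satisfied.

Notice: 62 days given; 60 required. Satisfied.
Quorum: 25% of 2,387 = 596.75, rounded up to 597; 598 present. Satisfied.
Vote: requires two-thirds of the votes cast (598 − 27 abstaining = 571); 2/3 of 571 = 380.67, rounded up to 381, so 381 needed; 381 in favor. Satisfied.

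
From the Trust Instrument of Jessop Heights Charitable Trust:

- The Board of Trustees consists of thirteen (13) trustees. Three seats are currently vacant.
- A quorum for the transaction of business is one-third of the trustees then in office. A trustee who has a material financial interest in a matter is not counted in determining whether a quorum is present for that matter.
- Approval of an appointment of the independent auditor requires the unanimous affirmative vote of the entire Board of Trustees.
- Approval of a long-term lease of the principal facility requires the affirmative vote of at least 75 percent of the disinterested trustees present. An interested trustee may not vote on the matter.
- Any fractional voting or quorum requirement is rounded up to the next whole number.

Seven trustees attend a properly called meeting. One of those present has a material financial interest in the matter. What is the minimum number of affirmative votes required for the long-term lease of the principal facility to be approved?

The long-term lease of the principal facility requires three-fourths of the disinterested trustees present (7 − 1 = 6).
3/4 of 6 = 4.50, rounded up to 5.

5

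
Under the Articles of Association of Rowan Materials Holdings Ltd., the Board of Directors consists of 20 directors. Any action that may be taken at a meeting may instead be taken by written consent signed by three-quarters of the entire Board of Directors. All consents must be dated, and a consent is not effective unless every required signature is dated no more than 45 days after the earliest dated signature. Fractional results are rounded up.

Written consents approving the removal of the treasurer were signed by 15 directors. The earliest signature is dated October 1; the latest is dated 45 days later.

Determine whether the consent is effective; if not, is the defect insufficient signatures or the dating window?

Effective — both the signature and dating-window requirements are satisfied.

Signatures required: three-quarters of 20 — 3/4 of 20 = 15, so 15 needed; 15 signed. Sufficient.
Dating window: the latest signature is 45 days after the earliest; the limit is 45 days. Within the window.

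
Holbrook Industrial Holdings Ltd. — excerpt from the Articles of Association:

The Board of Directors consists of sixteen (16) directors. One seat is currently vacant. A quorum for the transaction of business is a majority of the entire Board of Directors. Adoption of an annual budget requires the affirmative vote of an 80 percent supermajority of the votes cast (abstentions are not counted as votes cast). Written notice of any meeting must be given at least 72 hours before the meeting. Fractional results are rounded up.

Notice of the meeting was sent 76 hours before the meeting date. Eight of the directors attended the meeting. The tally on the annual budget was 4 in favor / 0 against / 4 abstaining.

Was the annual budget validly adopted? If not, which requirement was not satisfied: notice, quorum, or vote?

Notice: 76 hours given; 72 required (76 ≥ 72). Satisfied.
Quorum: 8 present; quorum is 9. Not satisfied.
Vote: the annual budget requires four-fifths of the votes cast (8 present − 4 abstaining = 4). 4/5 of 4 = 3.20, rounded up to 4, so 4 affirmative votes are needed; 4 voted in favor. Satisfied. (Moot — without a quorum no business can be validly transacted.)

Invalid — quorum requirement not satisfied.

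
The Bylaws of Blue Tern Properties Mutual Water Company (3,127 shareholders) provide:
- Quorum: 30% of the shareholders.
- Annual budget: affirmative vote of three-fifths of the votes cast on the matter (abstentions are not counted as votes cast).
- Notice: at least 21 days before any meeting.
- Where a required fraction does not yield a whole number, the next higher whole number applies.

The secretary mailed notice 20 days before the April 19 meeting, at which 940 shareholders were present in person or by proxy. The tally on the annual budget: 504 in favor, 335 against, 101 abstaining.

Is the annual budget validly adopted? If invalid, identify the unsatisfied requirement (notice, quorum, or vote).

Notice: 20 days given; 21 required. Not satisfied.
Quorum: 30% of 3,127 = 938.10, rounded up to 939; 940 present. Satisfied.
Vote: requires three-fifths of the votes cast (940 − 101 abstaining = 839); 3/5 of 839 = 503.40, rounded up to 504, so 504 needed; 504 in favor. Satisfied.

Invalid — notice requirement not satisfied.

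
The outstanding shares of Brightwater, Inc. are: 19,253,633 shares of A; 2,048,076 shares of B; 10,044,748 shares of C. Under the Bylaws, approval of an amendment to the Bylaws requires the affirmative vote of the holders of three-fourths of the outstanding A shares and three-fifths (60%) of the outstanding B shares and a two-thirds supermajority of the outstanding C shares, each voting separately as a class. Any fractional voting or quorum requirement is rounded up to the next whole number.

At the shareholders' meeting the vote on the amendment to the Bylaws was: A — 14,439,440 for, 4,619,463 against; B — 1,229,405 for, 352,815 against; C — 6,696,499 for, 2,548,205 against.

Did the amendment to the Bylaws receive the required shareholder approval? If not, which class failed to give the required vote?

A: 3/4 of 19253633 = 14440224.75, rounded up to 14440225; 14,440,225 required, 14,439,440 in favor — not approved.
B: 3/5 of 2048076 = 1228845.60, rounded up to 1228846; 1,228,846 required, 1,229,405 in favor — approved.
C: 2/3 of 10044748 = 6696498.67, rounded up to 6696499; 6,696,499 required, 6,696,499 in favor — approved.

Not approved — the A shares did not give the required vote.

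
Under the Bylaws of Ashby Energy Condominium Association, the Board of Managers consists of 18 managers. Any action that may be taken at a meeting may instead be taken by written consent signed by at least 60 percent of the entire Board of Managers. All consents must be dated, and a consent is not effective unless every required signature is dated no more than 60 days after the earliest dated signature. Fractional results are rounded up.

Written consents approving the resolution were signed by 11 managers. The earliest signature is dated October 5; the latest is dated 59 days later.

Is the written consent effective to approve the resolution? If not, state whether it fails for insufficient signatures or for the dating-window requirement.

Effective — both the signature and dating-window requirements are satisfied.

Signatures required: at least 60 percent of 18 — 3/5 of 18 = 10.80, rounded up to 11, so 11 needed; 11 signed. Sufficient.
Dating window: the latest signature is 59 days after the earliest; the limit is 60 days. Within the window.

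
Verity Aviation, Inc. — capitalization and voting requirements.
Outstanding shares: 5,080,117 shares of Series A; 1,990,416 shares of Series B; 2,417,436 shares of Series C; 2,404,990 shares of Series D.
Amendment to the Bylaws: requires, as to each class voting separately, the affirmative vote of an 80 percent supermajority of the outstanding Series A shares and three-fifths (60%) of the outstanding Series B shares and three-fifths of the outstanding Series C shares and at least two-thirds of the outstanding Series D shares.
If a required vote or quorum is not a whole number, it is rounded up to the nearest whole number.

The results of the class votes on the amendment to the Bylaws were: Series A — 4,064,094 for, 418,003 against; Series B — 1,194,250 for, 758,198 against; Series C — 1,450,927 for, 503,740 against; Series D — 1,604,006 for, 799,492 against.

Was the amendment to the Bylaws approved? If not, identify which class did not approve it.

Series A: 4/5 of 5080117 = 4064093.60, rounded up to 4064094; 4,064,094 required, 4,064,094 in favor — approved.
Series B: 3/5 of 1990416 = 1194249.60, rounded up to 1194250; 1,194,250 required, 1,194,250 in favor — approved.
Series C: 3/5 of 2417436 = 1450461.60, rounded up to 1450462; 1,450,462 required, 1,450,927 in favor — approved.
Series D: 2/3 of 2404990 = 1603326.67, rounded up to 1603327; 1,603,327 required, 1,604,006 in favor — approved.

Approved — every class gave the required vote.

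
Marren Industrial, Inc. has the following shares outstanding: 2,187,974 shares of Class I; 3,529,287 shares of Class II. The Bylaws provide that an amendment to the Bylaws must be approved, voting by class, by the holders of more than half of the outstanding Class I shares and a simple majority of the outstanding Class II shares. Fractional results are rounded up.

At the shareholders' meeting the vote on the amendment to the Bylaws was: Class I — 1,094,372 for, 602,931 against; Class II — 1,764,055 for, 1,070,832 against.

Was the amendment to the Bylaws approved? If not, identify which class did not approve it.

Class I: a majority of 2187974 is 1093988; 1,093,988 required, 1,094,372 in favor — approved.
Class II: a majority of 3529287 is 1764644; 1,764,644 required, 1,764,055 in favor — not approved.

Not approved — the Class II shares did not give the required vote.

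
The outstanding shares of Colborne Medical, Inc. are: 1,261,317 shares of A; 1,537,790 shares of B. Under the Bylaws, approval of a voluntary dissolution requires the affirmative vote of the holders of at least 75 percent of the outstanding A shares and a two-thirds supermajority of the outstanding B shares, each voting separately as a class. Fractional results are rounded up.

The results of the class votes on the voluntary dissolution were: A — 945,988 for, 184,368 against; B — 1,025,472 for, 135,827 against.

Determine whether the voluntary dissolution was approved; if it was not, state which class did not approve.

A: 3/4 of 1261317 = 945987.75, rounded up to 945988; 945,988 required, 945,988 in favor — approved.
B: 2/3 of 1537790 = 1025193.33, rounded up to 1025194; 1,025,194 required, 1,025,472 in favor — approved.

Approved — every class gave the required vote.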